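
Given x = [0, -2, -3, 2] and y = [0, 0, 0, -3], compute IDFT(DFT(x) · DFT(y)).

(x ⊛ y)[n] = Σ(m=0 to 3) x[m] · y[(n-m) mod 4]

Computing each output sample:
(x ⊛ y)[0] = 6
(x ⊛ y)[1] = 9
(x ⊛ y)[2] = -6
(x ⊛ y)[3] = 0

x ⊛ y = [6, 9, -6, 0]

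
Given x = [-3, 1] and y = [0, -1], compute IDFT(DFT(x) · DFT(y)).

(x ⊛ y)[n] = Σ(m=0 to 1) x[m] · y[(n-m) mod 2]

Computing each output sample:
(x ⊛ y)[0] = -1
(x ⊛ y)[1] = 3

x ⊛ y = [-1, 3]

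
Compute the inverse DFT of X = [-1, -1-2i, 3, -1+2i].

x[n] = (1/4) Σ(k=0 to 3) X[k] · e^(2πikn/4)

Computing each x[n]:
x[0] = 0
x[1] = 0
x[2] = 1
x[3] = -2

x = [0, 0, 1, -2]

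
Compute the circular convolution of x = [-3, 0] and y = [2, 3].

(x ⊛ y)[n] = Σ(m=0 to 1) x[m] · y[(n-m) mod 2]

Computing each output sample:
(x ⊛ y)[0] = -6
(x ⊛ y)[1] = -9

x ⊛ y = [-6, -9]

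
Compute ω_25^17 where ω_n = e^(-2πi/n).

ω_25^17 = e^(-2πi·17/25)
= cos(-2π·17/25) + i·sin(-2π·17/25)
= cos(-34π/25) + i·sin(-34π/25)

ω_25^17 = cos(-34π/25) + i·sin(-34π/25) = -0.4258+0.9048i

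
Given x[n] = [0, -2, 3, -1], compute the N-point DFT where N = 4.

X[k] = Σ(n=0 to 3) x[n] · ω_4^(nk)
where ω_4 = e^(-2πi/4)

Computing each X[k]:
X[0] = 0
X[1] = -3+1i
X[2] = 6
X[3] = -3-1i

X = [0, -3+1i, 6, -3-1i]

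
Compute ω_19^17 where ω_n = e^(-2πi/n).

ω_19^17 = e^(-2πi·17/19)
= cos(-2π·17/19) + i·sin(-2π·17/19)
= cos(-34π/19) + i·sin(-34π/19)

ω_19^17 = cos(-34π/19) + i·sin(-34π/19) = 0.7891+0.6142i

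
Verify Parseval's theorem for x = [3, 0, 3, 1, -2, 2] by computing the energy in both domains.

Time domain:
Σ|x[n]|² = |3|² + |0|² + |3|² + |1|² + |-2|² + |2|² = 27.0000

Frequency domain:
(1/6)Σ|X[k]|² = (1/6)(|7|² + |2.5000-2.5981i|² + |2.5000+6.0622i|² + |1|² + |2.5000-6.0622i|² + |2.5000+2.5981i|²) = (1/6)·162.0000 = 27.0000

Both sides agree, confirming Parseval's theorem.

Σ|x[n]|² = (1/N)Σ|X[k]|² = 27.0000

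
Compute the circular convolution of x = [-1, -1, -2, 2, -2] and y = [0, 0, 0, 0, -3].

(x ⊛ y)[n] = Σ(m=0 to 4) x[m] · y[(n-m) mod 5]

Computing each output sample:
(x ⊛ y)[0] = 3
(x ⊛ y)[1] = 6
(x ⊛ y)[2] = -6
(x ⊛ y)[3] = 6
(x ⊛ y)[4] = 3

x ⊛ y = [3, 6, -6, 6, 3]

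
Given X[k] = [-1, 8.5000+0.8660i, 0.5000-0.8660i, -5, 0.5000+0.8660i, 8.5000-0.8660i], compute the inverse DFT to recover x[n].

x[n] = (1/6) Σ(k=0 to 5) X[k] · e^(2πikn/6)

Computing each x[n]:
x[0] = 2
x[1] = 2
x[2] = -3
x[3] = -2
x[4] = -2
x[5] = 2

x = [2, 2, -3, -2, -2, 2]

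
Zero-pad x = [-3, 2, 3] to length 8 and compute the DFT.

Original 3-point DFT: [2, -5.5000+0.8660i, -5.5000-0.8660i]
Zero-padded 8-point DFT provides frequency interpolation.

DFT_8([x, 0, ...]) = [2, -1.5858-4.4142i, -6-2i, -4.4142+1.5858i, -2, -4.4142-1.5858i, -6+2i, -1.5858+4.4142i]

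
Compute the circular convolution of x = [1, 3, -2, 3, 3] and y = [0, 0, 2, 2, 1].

(x ⊛ y)[n] = Σ(m=0 to 4) x[m] · y[(n-m) mod 5]

Computing each output sample:
(x ⊛ y)[0] = 5
(x ⊛ y)[1] = 10
(x ⊛ y)[2] = 11
(x ⊛ y)[3] = 11
(x ⊛ y)[4] = 3

x ⊛ y = [5, 10, 11, 11, 3]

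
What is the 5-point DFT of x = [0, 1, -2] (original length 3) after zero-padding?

Original 3-point DFT: [-1, 0.5000-2.5981i, 0.5000+2.5981i]
Zero-padded 5-point DFT provides frequency interpolation.

DFT_5([x, 0, ...]) = [-1, 1.9271+0.2245i, -1.4271-2.4899i, -1.4271+2.4899i, 1.9271-0.2245i]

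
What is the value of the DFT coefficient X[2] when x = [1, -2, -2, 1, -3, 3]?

X[2] = Σ(n=0 to 5) x[n] · ω_6^(2n) where ω_6 = e^(-2πi/6)
= (1)·ω_6^0 + (-2)·ω_6^2 + (-2)·ω_6^4 + (1)·ω_6^6 + (-3)·ω_6^8 + (3)·ω_6^10

X[2] = 4.0000+5.1962i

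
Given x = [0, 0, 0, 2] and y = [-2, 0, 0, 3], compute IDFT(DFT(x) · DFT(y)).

(x ⊛ y)[n] = Σ(m=0 to 3) x[m] · y[(n-m) mod 4]

Computing each output sample:
(x ⊛ y)[0] = 0
(x ⊛ y)[1] = 0
(x ⊛ y)[2] = 6
(x ⊛ y)[3] = -4

x ⊛ y = [0, 0, 6, -4]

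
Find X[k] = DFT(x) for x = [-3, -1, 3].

X[k] = Σ(n=0 to 2) x[n] · ω_3^(nk)
where ω_3 = e^(-2πi/3)

Computing each X[k]:
X[0] = -1
X[1] = -4.0000+3.4641i
X[2] = -4.0000-3.4641i

X = [-1, -4.0000+3.4641i, -4.0000-3.4641i]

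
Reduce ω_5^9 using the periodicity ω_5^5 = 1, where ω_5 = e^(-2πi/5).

Since ω_5^5 = 1, powers reduce modulo 5.
9 mod 5 = 4
So ω_5^9 = ω_5^4 = e^(-2πi·4/5)

ω_5^9 = ω_5^4 = 0.3090+0.9511i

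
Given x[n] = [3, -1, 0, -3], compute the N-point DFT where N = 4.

X[k] = Σ(n=0 to 3) x[n] · ω_4^(nk)
where ω_4 = e^(-2πi/4)

Computing each X[k]:
X[0] = -1
X[1] = 3-2i
X[2] = 7
X[3] = 3+2i

X = [-1, 3-2i, 7, 3+2i]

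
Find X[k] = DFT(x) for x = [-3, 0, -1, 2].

X[k] = Σ(n=0 to 3) x[n] · ω_4^(nk)
where ω_4 = e^(-2πi/4)

Computing each X[k]:
X[0] = -2
X[1] = -2+2i
X[2] = -6
X[3] = -2-2i

X = [-2, -2+2i, -6, -2-2i]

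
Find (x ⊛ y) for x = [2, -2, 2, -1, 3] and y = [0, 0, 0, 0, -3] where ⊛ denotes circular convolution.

(x ⊛ y)[n] = Σ(m=0 to 4) x[m] · y[(n-m) mod 5]

Computing each output sample:
(x ⊛ y)[0] = 6
(x ⊛ y)[1] = -6
(x ⊛ y)[2] = 3
(x ⊛ y)[3] = -9
(x ⊛ y)[4] = -6

x ⊛ y = [6, -6, 3, -9, -6]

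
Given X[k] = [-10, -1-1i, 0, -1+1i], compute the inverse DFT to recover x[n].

x[n] = (1/4) Σ(k=0 to 3) X[k] · e^(2πikn/4)

Computing each x[n]:
x[0] = -3
x[1] = -2
x[2] = -2
x[3] = -3

x = [-3, -2, -2, -3]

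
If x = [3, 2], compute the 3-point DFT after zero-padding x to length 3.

Original 2-point DFT: [5, 1]
Zero-padded 3-point DFT provides frequency interpolation.

DFT_3([x, 0, ...]) = [5, 2.0000-1.7321i, 2.0000+1.7321i]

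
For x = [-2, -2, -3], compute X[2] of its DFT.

X[2] = Σ(n=0 to 2) x[n] · ω_3^(2n) where ω_3 = e^(-2πi/3)
= (-2)·ω_3^0 + (-2)·ω_3^2 + (-3)·ω_3^4

X[2] = 0.5000+0.8660i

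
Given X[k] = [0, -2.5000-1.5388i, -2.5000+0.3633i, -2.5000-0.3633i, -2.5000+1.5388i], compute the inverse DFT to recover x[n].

x[n] = (1/5) Σ(k=0 to 4) X[k] · e^(2πikn/5)

Computing each x[n]:
x[0] = -2
x[1] = 1
x[2] = 1
x[3] = 0
x[4] = 0

x = [-2, 1, 1, 0, 0]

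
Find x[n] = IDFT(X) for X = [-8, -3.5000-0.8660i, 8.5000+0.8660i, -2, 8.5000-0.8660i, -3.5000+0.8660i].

x[n] = (1/6) Σ(k=0 to 5) X[k] · e^(2πikn/6)

Computing each x[n]:
x[0] = 0
x[1] = -3
x[2] = -2
x[3] = 3
x[4] = -3
x[5] = -3

x = [0, -3, -2, 3, -3, -3]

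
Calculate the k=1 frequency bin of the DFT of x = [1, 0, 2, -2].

X[1] = Σ(n=0 to 3) x[n] · ω_4^(1n) where ω_4 = e^(-2πi/4)
= (1)·ω_4^0 + (0)·ω_4^1 + (2)·ω_4^2 + (-2)·ω_4^3

X[1] = -1-2i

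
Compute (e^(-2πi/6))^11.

Since ω_6^6 = 1, powers reduce modulo 6.
11 mod 6 = 5
So ω_6^11 = ω_6^5 = e^(-2πi·5/6)

ω_6^11 = ω_6^5 = 0.5000+0.8660i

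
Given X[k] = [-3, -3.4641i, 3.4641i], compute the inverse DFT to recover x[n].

x[n] = (1/3) Σ(k=0 to 2) X[k] · e^(2πikn/3)

Computing each x[n]:
x[0] = -1
x[1] = 1
x[2] = -3

x = [-1, 1, -3]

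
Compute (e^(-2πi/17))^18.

Since ω_17^17 = 1, powers reduce modulo 17.
18 mod 17 = 1
So ω_17^18 = ω_17^1 = e^(-2πi·1/17)

ω_17^18 = ω_17^1 = 0.9325-0.3612i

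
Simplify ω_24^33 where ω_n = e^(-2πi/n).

Since ω_24^24 = 1, powers reduce modulo 24.
33 mod 24 = 9
So ω_24^33 = ω_24^9 = e^(-2πi·9/24)

ω_24^33 = ω_24^9 = -0.7071-0.7071i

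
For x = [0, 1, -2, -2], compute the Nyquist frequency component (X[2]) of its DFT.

X[2] = Σ(n=0 to 3) x[n] · ω_4^(2n) where ω_4 = e^(-2πi/4)
= (0)·ω_4^0 + (1)·ω_4^2 + (-2)·ω_4^4 + (-2)·ω_4^6

X[2] = -1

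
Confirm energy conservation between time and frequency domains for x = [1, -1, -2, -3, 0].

Time domain:
Σ|x[n]|² = |1|² + |-1|² + |-2|² + |-3|² + |0|² = 15.0000

Frequency domain:
(1/5)Σ|X[k]|² = (1/5)(|-5|² + |4.7361+0.3633i|² + |0.2639+1.5388i|² + |0.2639-1.5388i|² + |4.7361-0.3633i|²) = (1/5)·75.0000 = 15.0000

Both sides agree, confirming Parseval's theorem.

Σ|x[n]|² = (1/N)Σ|X[k]|² = 15.0000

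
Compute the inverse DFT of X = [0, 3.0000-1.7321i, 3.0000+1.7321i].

x[n] = (1/3) Σ(k=0 to 2) X[k] · e^(2πikn/3)

Computing each x[n]:
x[0] = 2
x[1] = 0
x[2] = -2

x = [2, 0, -2]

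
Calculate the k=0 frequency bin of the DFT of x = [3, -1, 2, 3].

X[0] = Σ(n=0 to 3) x[n] · ω_4^0 = Σ x[n]
= (3) + (-1) + (2) + (3)

X[0] = 7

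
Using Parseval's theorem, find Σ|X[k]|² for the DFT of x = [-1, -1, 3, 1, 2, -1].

Parseval: Σ|x[n]|² = (1/N)Σ|X[k]|², so Σ|X[k]|² = N·Σ|x[n]|² = 6·17.0000

Σ|X[k]|² = N·Σ|x[n]|² = 6·17.0000 = 102.0000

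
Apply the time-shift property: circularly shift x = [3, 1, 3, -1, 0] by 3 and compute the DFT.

Time shift by 3: X_shifted[k] = ω_5^(3k) · X[k]
Shifted x = [3, -1, 0, 3, 1]

DFT(x[n-3]) = [6, 0.5729+3.6655i, 3.9271-1.6776i, 3.9271+1.6776i, 0.5729-3.6655i]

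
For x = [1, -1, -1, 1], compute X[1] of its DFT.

X[1] = Σ(n=0 to 3) x[n] · ω_4^(1n) where ω_4 = e^(-2πi/4)
= (1)·ω_4^0 + (-1)·ω_4^1 + (-1)·ω_4^2 + (1)·ω_4^3

X[1] = 2+2i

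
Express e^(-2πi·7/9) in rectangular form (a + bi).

ω_9^7 = e^(-2πi·7/9)
= cos(-2π·7/9) + i·sin(-2π·7/9)
= cos(-14π/9) + i·sin(-14π/9)

ω_9^7 = cos(-14π/9) + i·sin(-14π/9) = 0.1736+0.9848i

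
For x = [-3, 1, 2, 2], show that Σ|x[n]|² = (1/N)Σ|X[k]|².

Time domain:
Σ|x[n]|² = |-3|² + |1|² + |2|² + |2|² = 18.0000

Frequency domain:
(1/4)Σ|X[k]|² = (1/4)(|2|² + |-5+1i|² + |-4|² + |-5-1i|²) = (1/4)·72.0000 = 18.0000

Both sides agree, confirming Parseval's theorem.

Σ|x[n]|² = (1/N)Σ|X[k]|² = 18.0000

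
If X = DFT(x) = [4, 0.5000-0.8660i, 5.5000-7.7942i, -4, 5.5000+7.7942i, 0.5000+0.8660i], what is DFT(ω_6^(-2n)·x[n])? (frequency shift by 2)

Modulation property: DFT(ω_6^(-2n)·x[n]) = X[(k-2) mod 6], so circularly shift X by 2 positions.

X[k-2] = [5.5000+7.7942i, 0.5000+0.8660i, 4, 0.5000-0.8660i, 5.5000-7.7942i, -4]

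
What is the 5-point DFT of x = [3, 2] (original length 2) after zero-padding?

Original 2-point DFT: [5, 1]
Zero-padded 5-point DFT provides frequency interpolation.

DFT_5([x, 0, ...]) = [5, 3.6180-1.9021i, 1.3820-1.1756i, 1.3820+1.1756i, 3.6180+1.9021i]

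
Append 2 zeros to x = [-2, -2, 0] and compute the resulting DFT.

Original 3-point DFT: [-4, -1.0000+1.7321i, -1.0000-1.7321i]
Zero-padded 5-point DFT provides frequency interpolation.

DFT_5([x, 0, ...]) = [-4, -2.6180+1.9021i, -0.3820+1.1756i, -0.3820-1.1756i, -2.6180-1.9021i]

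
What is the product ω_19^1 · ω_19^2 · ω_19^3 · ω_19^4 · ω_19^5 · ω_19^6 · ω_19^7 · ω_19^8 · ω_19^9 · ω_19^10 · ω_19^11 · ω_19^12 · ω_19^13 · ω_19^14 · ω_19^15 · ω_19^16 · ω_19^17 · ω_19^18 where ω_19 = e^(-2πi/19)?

The primitive 19th roots of unity are ω_19^k for k coprime to 19: k ∈ {1, 2, 3, 4, 5, 6, 7, 8, 9, 10, 11, 12, 13, 14, 15, 16, 17, 18}
Their product equals the constant term of the cyclotomic polynomial Φ_19(x) up to sign.
For n ≥ 3, the product of all primitive nth roots of unity is 1. (For n=1 it is 1; for n=2 it is -1.)

1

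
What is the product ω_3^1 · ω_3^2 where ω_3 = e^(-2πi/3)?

The primitive 3rd roots of unity are ω_3^k for k coprime to 3: k ∈ {1, 2}
Their product equals the constant term of the cyclotomic polynomial Φ_3(x) up to sign.
For n ≥ 3, the product of all primitive nth roots of unity is 1. (For n=1 it is 1; for n=2 it is -1.)

1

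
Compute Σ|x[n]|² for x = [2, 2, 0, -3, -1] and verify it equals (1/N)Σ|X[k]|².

Time domain:
Σ|x[n]|² = |2|² + |2|² + |0|² + |-3|² + |-1|² = 18.0000

Frequency domain:
(1/5)Σ|X[k]|² = (1/5)(|0|² + |4.7361-4.6165i|² + |0.2639+1.0898i|² + |0.2639-1.0898i|² + |4.7361+4.6165i|²) = (1/5)·90.0000 = 18.0000

Both sides agree, confirming Parseval's theorem.

Σ|x[n]|² = (1/N)Σ|X[k]|² = 18.0000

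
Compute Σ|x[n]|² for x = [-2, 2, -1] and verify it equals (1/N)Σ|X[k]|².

Time domain:
Σ|x[n]|² = |-2|² + |2|² + |-1|² = 9.0000

Frequency domain:
(1/3)Σ|X[k]|² = (1/3)(|-1|² + |-2.5000-2.5981i|² + |-2.5000+2.5981i|²) = (1/3)·27.0000 = 9.0000

Both sides agree, confirming Parseval's theorem.

Σ|x[n]|² = (1/N)Σ|X[k]|² = 9.0000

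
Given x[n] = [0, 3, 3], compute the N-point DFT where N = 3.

X[k] = Σ(n=0 to 2) x[n] · ω_3^(nk)
where ω_3 = e^(-2πi/3)

Computing each X[k]:
X[0] = 6
X[1] = -3
X[2] = -3

X = [6, -3, -3]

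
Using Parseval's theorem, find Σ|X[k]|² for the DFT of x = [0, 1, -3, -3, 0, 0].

Parseval: Σ|x[n]|² = (1/N)Σ|X[k]|², so Σ|X[k]|² = N·Σ|x[n]|² = 6·19.0000

Σ|X[k]|² = N·Σ|x[n]|² = 6·19.0000 = 114.0000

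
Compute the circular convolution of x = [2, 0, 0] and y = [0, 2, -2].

(x ⊛ y)[n] = Σ(m=0 to 2) x[m] · y[(n-m) mod 3]

Computing each output sample:
(x ⊛ y)[0] = 0
(x ⊛ y)[1] = 4
(x ⊛ y)[2] = -4

x ⊛ y = [0, 4, -4]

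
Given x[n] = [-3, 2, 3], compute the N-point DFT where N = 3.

X[k] = Σ(n=0 to 2) x[n] · ω_3^(nk)
where ω_3 = e^(-2πi/3)

Computing each X[k]:
X[0] = 2
X[1] = -5.5000+0.8660i
X[2] = -5.5000-0.8660i

X = [2, -5.5000+0.8660i, -5.5000-0.8660i]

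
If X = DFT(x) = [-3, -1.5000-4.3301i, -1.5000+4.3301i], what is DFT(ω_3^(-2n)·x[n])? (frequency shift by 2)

Modulation property: DFT(ω_3^(-2n)·x[n]) = X[(k-2) mod 3], so circularly shift X by 2 positions.

X[k-2] = [-1.5000-4.3301i, -1.5000+4.3301i, -3]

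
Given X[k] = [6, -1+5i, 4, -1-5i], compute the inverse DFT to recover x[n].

x[n] = (1/4) Σ(k=0 to 3) X[k] · e^(2πikn/4)

Computing each x[n]:
x[0] = 2
x[1] = -2
x[2] = 3
x[3] = 3

x = [2, -2, 3, 3]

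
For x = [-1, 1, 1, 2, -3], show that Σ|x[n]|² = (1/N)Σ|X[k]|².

Time domain:
Σ|x[n]|² = |-1|² + |1|² + |1|² + |2|² + |-3|² = 16.0000

Frequency domain:
(1/5)Σ|X[k]|² = (1/5)(|0|² + |-4.0451-3.2164i|² + |1.5451-3.3022i|² + |1.5451+3.3022i|² + |-4.0451+3.2164i|²) = (1/5)·80.0000 = 16.0000

Both sides agree, confirming Parseval's theorem.

Σ|x[n]|² = (1/N)Σ|X[k]|² = 16.0000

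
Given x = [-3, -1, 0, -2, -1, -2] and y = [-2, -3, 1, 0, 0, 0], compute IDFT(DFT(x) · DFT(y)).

(x ⊛ y)[n] = Σ(m=0 to 5) x[m] · y[(n-m) mod 6]

Computing each output sample:
(x ⊛ y)[0] = 11
(x ⊛ y)[1] = 9
(x ⊛ y)[2] = 0
(x ⊛ y)[3] = 3
(x ⊛ y)[4] = 8
(x ⊛ y)[5] = 5

x ⊛ y = [11, 9, 0, 3, 8, 5]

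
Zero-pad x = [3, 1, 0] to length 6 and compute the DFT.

Original 3-point DFT: [4, 2.5000-0.8660i, 2.5000+0.8660i]
Zero-padded 6-point DFT provides frequency interpolation.

DFT_6([x, 0, ...]) = [4, 3.5000-0.8660i, 2.5000-0.8660i, 2, 2.5000+0.8660i, 3.5000+0.8660i]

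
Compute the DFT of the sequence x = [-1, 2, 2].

X[k] = Σ(n=0 to 2) x[n] · ω_3^(nk)
where ω_3 = e^(-2πi/3)

Computing each X[k]:
X[0] = 3
X[1] = -3
X[2] = -3

X = [3, -3, -3]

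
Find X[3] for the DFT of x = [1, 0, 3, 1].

X[3] = Σ(n=0 to 3) x[n] · ω_4^(3n) where ω_4 = e^(-2πi/4)
= (1)·ω_4^0 + (0)·ω_4^3 + (3)·ω_4^6 + (1)·ω_4^9

X[3] = -2-1i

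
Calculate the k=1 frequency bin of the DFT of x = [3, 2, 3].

X[1] = Σ(n=0 to 2) x[n] · ω_3^(1n) where ω_3 = e^(-2πi/3)
= (3)·ω_3^0 + (2)·ω_3^1 + (3)·ω_3^2

X[1] = 0.5000+0.8660i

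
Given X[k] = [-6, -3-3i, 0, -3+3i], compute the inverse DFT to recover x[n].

x[n] = (1/4) Σ(k=0 to 3) X[k] · e^(2πikn/4)

Computing each x[n]:
x[0] = -3
x[1] = 0
x[2] = 0
x[3] = -3

x = [-3, 0, 0, -3]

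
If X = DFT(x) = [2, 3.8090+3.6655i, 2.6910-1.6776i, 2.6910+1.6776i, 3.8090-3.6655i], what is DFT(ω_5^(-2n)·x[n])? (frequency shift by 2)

Modulation property: DFT(ω_5^(-2n)·x[n]) = X[(k-2) mod 5], so circularly shift X by 2 positions.

X[k-2] = [2.6910+1.6776i, 3.8090-3.6655i, 2, 3.8090+3.6655i, 2.6910-1.6776i]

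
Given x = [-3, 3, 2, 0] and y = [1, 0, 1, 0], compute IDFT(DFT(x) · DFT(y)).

(x ⊛ y)[n] = Σ(m=0 to 3) x[m] · y[(n-m) mod 4]

Computing each output sample:
(x ⊛ y)[0] = -1
(x ⊛ y)[1] = 3
(x ⊛ y)[2] = -1
(x ⊛ y)[3] = 3

x ⊛ y = [-1, 3, -1, 3]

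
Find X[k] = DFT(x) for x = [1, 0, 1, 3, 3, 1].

X[k] = Σ(n=0 to 5) x[n] · ω_6^(nk)
where ω_6 = e^(-2πi/6)

Computing each X[k]:
X[0] = 9
X[1] = -3.5000+2.5981i
X[2] = 1.5000-0.8660i
X[3] = 1
X[4] = 1.5000+0.8660i
X[5] = -3.5000-2.5981i

X = [9, -3.5000+2.5981i, 1.5000-0.8660i, 1, 1.5000+0.8660i, -3.5000-2.5981i]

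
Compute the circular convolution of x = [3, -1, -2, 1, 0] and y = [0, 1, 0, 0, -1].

(x ⊛ y)[n] = Σ(m=0 to 4) x[m] · y[(n-m) mod 5]

Computing each output sample:
(x ⊛ y)[0] = 1
(x ⊛ y)[1] = 5
(x ⊛ y)[2] = -2
(x ⊛ y)[3] = -2
(x ⊛ y)[4] = -2

x ⊛ y = [1, 5, -2, -2, -2]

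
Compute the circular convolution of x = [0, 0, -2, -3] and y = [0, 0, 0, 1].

(x ⊛ y)[n] = Σ(m=0 to 3) x[m] · y[(n-m) mod 4]

Computing each output sample:
(x ⊛ y)[0] = 0
(x ⊛ y)[1] = -2
(x ⊛ y)[2] = -3
(x ⊛ y)[3] = 0

x ⊛ y = [0, -2, -3, 0]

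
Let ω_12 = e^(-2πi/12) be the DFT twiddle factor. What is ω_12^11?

ω_12^11 = e^(-2πi·11/12)
= cos(-2π·11/12) + i·sin(-2π·11/12)
= cos(-22π/12) + i·sin(-22π/12)

ω_12^11 = cos(-22π/12) + i·sin(-22π/12) = 0.8660+0.5000i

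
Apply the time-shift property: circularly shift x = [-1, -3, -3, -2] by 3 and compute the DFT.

Time shift by 3: X_shifted[k] = ω_4^(3k) · X[k]
Shifted x = [-3, -3, -2, -1]

DFT(x[n-3]) = [-9, -1+2i, -1, -1-2i]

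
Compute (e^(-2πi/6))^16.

Since ω_6^6 = 1, powers reduce modulo 6.
16 mod 6 = 4
So ω_6^16 = ω_6^4 = e^(-2πi·4/6)

ω_6^16 = ω_6^4 = -0.5000+0.8660i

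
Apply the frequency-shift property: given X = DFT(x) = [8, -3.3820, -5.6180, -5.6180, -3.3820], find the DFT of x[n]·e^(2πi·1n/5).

Modulation property: DFT(ω_5^(-1n)·x[n]) = X[(k-1) mod 5], so circularly shift X by 1 positions.

X[k-1] = [-3.3820, 8, -3.3820, -5.6180, -5.6180]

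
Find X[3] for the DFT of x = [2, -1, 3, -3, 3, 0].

X[3] = Σ(n=0 to 5) x[n] · ω_6^(3n) where ω_6 = e^(-2πi/6)
= (2)·ω_6^0 + (-1)·ω_6^3 + (3)·ω_6^6 + (-3)·ω_6^9 + (3)·ω_6^12 + (0)·ω_6^15

X[3] = 12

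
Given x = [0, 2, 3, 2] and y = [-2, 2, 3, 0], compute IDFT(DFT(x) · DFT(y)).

(x ⊛ y)[n] = Σ(m=0 to 3) x[m] · y[(n-m) mod 4]

Computing each output sample:
(x ⊛ y)[0] = 13
(x ⊛ y)[1] = 2
(x ⊛ y)[2] = -2
(x ⊛ y)[3] = 8

x ⊛ y = [13, 2, -2, 8]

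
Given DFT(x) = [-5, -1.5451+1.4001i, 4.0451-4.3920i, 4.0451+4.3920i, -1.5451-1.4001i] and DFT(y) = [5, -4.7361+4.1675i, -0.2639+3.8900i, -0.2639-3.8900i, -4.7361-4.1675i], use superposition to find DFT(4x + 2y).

By linearity: DFT(4x + 2y) = 4·DFT(x) + 2·DFT(y)
= 4·[-5, -1.5451+1.4001i, 4.0451-4.3920i, 4.0451+4.3920i, -1.5451-1.4001i] + 2·[5, -4.7361+4.1675i, -0.2639+3.8900i, -0.2639-3.8900i, -4.7361-4.1675i]

Computing element-wise:
Z[0] = 4·(-5) + 2·(5) = -10
Z[1] = 4·(-1.5451+1.4001i) + 2·(-4.7361+4.1675i) = -15.6526+13.9354i
Z[2] = 4·(4.0451-4.3920i) + 2·(-0.2639+3.8900i) = 15.6526-9.7880i
Z[3] = 4·(4.0451+4.3920i) + 2·(-0.2639-3.8900i) = 15.6526+9.7880i
Z[4] = 4·(-1.5451-1.4001i) + 2·(-4.7361-4.1675i) = -15.6526-13.9354i

DFT(4x + 2y) = 4·X + 2·Y = [-10, -15.6526+13.9354i, 15.6526-9.7880i, 15.6526+9.7880i, -15.6526-13.9354i]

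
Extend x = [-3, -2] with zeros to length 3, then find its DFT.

Original 2-point DFT: [-5, -1]
Zero-padded 3-point DFT provides frequency interpolation.

DFT_3([x, 0, ...]) = [-5, -2.0000+1.7321i, -2.0000-1.7321i]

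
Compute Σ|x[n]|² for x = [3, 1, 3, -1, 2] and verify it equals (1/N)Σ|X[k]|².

Time domain:
Σ|x[n]|² = |3|² + |1|² + |3|² + |-1|² + |2|² = 24.0000

Frequency domain:
(1/5)Σ|X[k]|² = (1/5)(|8|² + |2.3090-1.4001i|² + |1.1910+4.3920i|² + |1.1910-4.3920i|² + |2.3090+1.4001i|²) = (1/5)·120.0000 = 24.0000

Both sides agree, confirming Parseval's theorem.

Σ|x[n]|² = (1/N)Σ|X[k]|² = 24.0000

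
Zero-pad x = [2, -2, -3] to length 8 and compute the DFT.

Original 3-point DFT: [-3, 4.5000-0.8660i, 4.5000+0.8660i]
Zero-padded 8-point DFT provides frequency interpolation.

DFT_8([x, 0, ...]) = [-3, 0.5858+4.4142i, 5+2i, 3.4142-1.5858i, 1, 3.4142+1.5858i, 5-2i, 0.5858-4.4142i]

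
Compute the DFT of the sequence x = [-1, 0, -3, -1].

X[k] = Σ(n=0 to 3) x[n] · ω_4^(nk)
where ω_4 = e^(-2πi/4)

Computing each X[k]:
X[0] = -5
X[1] = 2-1i
X[2] = -3
X[3] = 2+1i

X = [-5, 2-1i, -3, 2+1i]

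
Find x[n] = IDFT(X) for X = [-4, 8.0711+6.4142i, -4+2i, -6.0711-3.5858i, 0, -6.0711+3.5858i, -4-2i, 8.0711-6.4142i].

x[n] = (1/8) Σ(k=0 to 7) X[k] · e^(2πikn/8)

Computing each x[n]:
x[0] = -1
x[1] = 1
x[2] = -2
x[3] = -3
x[4] = -2
x[5] = -3
x[6] = 3
x[7] = 3

x = [-1, 1, -2, -3, -2, -3, 3, 3]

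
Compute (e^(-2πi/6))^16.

Since ω_6^6 = 1, powers reduce modulo 6.
16 mod 6 = 4
So ω_6^16 = ω_6^4 = e^(-2πi·4/6)

ω_6^16 = ω_6^4 = -0.5000+0.8660i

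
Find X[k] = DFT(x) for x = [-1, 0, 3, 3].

X[k] = Σ(n=0 to 3) x[n] · ω_4^(nk)
where ω_4 = e^(-2πi/4)

Computing each X[k]:
X[0] = 5
X[1] = -4+3i
X[2] = -1
X[3] = -4-3i

X = [5, -4+3i, -1, -4-3i]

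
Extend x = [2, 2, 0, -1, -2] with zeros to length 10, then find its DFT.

Original 5-point DFT: [1, 2.8090-4.3920i, 1.6910-1.4001i, 1.6910+1.4001i, 2.8090+4.3920i]
Zero-padded 10-point DFT provides frequency interpolation.

DFT_10([x, 0, ...]) = [1, 5.5451+0.9511i, 2.8090-4.3920i, -0.0451-0.5878i, 1.6910-1.4001i, -1, 1.6910+1.4001i, -0.0451+0.5878i, 2.8090+4.3920i, 5.5451-0.9511i]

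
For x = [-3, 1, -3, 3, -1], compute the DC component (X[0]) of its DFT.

X[0] = Σ(n=0 to 4) x[n] · ω_5^0 = Σ x[n]
= (-3) + (1) + (-3) + (3) + (-1)

X[0] = -3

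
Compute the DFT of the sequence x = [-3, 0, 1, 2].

X[k] = Σ(n=0 to 3) x[n] · ω_4^(nk)
where ω_4 = e^(-2πi/4)

Computing each X[k]:
X[0] = 0
X[1] = -4+2i
X[2] = -4
X[3] = -4-2i

X = [0, -4+2i, -4, -4-2i]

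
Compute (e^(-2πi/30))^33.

Since ω_30^30 = 1, powers reduce modulo 30.
33 mod 30 = 3
So ω_30^33 = ω_30^3 = e^(-2πi·3/30)

ω_30^33 = ω_30^3 = 0.8090-0.5878i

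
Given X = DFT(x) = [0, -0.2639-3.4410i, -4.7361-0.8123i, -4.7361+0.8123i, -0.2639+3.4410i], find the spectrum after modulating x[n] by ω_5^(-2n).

Modulation property: DFT(ω_5^(-2n)·x[n]) = X[(k-2) mod 5], so circularly shift X by 2 positions.

X[k-2] = [-4.7361+0.8123i, -0.2639+3.4410i, 0, -0.2639-3.4410i, -4.7361-0.8123i]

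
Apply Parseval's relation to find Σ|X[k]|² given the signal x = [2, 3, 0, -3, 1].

Parseval: Σ|x[n]|² = (1/N)Σ|X[k]|², so Σ|X[k]|² = N·Σ|x[n]|² = 5·23.0000

Σ|X[k]|² = N·Σ|x[n]|² = 5·23.0000 = 115.0000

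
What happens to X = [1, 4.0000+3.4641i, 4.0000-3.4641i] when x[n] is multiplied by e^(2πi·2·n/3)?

Modulation property: DFT(ω_3^(-2n)·x[n]) = X[(k-2) mod 3], so circularly shift X by 2 positions.

X[k-2] = [4.0000+3.4641i, 4.0000-3.4641i, 1]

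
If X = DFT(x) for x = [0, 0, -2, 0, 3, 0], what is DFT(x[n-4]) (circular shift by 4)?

Time shift by 4: X_shifted[k] = ω_6^(4k) · X[k]
Shifted x = [-2, 0, 3, 0, 0, 0]

DFT(x[n-4]) = [1, -3.5000-2.5981i, -3.5000+2.5981i, 1, -3.5000-2.5981i, -3.5000+2.5981i]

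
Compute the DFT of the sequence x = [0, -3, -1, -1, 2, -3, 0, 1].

X[k] = Σ(n=0 to 7) x[n] · ω_8^(nk)
where ω_8 = e^(-2πi/8)

Computing each X[k]:
X[0] = -5
X[1] = -0.5858+2.4142i
X[2] = 3+6i
X[3] = -3.4142+0.4142i
X[4] = 7
X[5] = -3.4142-0.4142i
X[6] = 3-6i
X[7] = -0.5858-2.4142i

X = [-5, -0.5858+2.4142i, 3+6i, -3.4142+0.4142i, 7, -3.4142-0.4142i, 3-6i, -0.5858-2.4142i]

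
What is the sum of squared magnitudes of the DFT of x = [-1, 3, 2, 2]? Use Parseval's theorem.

Parseval: Σ|x[n]|² = (1/N)Σ|X[k]|², so Σ|X[k]|² = N·Σ|x[n]|² = 4·18.0000

Σ|X[k]|² = N·Σ|x[n]|² = 4·18.0000 = 72.0000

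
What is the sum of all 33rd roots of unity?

Sum of all nth roots of unity equals 0 for n > 1 (geometric series with r ≠ 1).

0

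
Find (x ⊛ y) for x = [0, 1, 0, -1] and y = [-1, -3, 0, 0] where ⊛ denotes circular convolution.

(x ⊛ y)[n] = Σ(m=0 to 3) x[m] · y[(n-m) mod 4]

Computing each output sample:
(x ⊛ y)[0] = 3
(x ⊛ y)[1] = -1
(x ⊛ y)[2] = -3
(x ⊛ y)[3] = 1

x ⊛ y = [3, -1, -3, 1]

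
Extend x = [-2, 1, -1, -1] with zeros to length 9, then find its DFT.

Original 4-point DFT: [-3, -1-2i, -3, -1+2i]
Zero-padded 9-point DFT provides frequency interpolation.

DFT_9([x, 0, ...]) = [-3, -0.9076+1.2080i, -0.3867-1.5088i, -3.0000-1.7321i, -3.2057-0.1188i, -3.2057+0.1188i, -3.0000+1.7321i, -0.3867+1.5088i, -0.9076-1.2080i]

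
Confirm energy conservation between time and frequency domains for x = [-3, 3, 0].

Time domain:
Σ|x[n]|² = |-3|² + |3|² + |0|² = 18.0000

Frequency domain:
(1/3)Σ|X[k]|² = (1/3)(|0|² + |-4.5000-2.5981i|² + |-4.5000+2.5981i|²) = (1/3)·54.0000 = 18.0000

Both sides agree, confirming Parseval's theorem.

Σ|x[n]|² = (1/N)Σ|X[k]|² = 18.0000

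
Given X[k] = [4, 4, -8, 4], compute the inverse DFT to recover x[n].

x[n] = (1/4) Σ(k=0 to 3) X[k] · e^(2πikn/4)

Computing each x[n]:
x[0] = 1
x[1] = 3
x[2] = -3
x[3] = 3

x = [1, 3, -3, 3]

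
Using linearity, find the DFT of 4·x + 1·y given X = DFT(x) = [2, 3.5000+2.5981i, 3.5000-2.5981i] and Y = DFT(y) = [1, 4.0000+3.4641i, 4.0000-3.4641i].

By linearity: DFT(4x + 1y) = 4·DFT(x) + 1·DFT(y)
= 4·[2, 3.5000+2.5981i, 3.5000-2.5981i] + 1·[1, 4.0000+3.4641i, 4.0000-3.4641i]

Computing element-wise:
Z[0] = 4·(2) + 1·(1) = 9
Z[1] = 4·(3.5000+2.5981i) + 1·(4.0000+3.4641i) = 18.0000+13.8565i
Z[2] = 4·(3.5000-2.5981i) + 1·(4.0000-3.4641i) = 18.0000-13.8565i

DFT(4x + 1y) = 4·X + 1·Y = [9, 18.0000+13.8565i, 18.0000-13.8565i]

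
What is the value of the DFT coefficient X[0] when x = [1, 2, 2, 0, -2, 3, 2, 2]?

X[0] = Σ(n=0 to 7) x[n] · ω_8^0 = Σ x[n]
= (1) + (2) + (2) + (0) + (-2) + (3) + (2) + (2)

X[0] = 10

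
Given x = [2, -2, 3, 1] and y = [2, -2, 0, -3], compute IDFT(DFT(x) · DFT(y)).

(x ⊛ y)[n] = Σ(m=0 to 3) x[m] · y[(n-m) mod 4]

Computing each output sample:
(x ⊛ y)[0] = 8
(x ⊛ y)[1] = -17
(x ⊛ y)[2] = 7
(x ⊛ y)[3] = -10

x ⊛ y = [8, -17, 7, -10]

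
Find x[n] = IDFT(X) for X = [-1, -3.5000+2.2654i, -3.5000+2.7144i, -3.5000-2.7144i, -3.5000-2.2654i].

x[n] = (1/5) Σ(k=0 to 4) X[k] · e^(2πikn/5)

Computing each x[n]:
x[0] = -3
x[1] = -1
x[2] = 1
x[3] = 0
x[4] = 2

x = [-3, -1, 1, 0, 2]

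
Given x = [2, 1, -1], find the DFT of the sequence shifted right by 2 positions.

Time shift by 2: X_shifted[k] = ω_3^(2k) · X[k]
Shifted x = [1, -1, 2]

DFT(x[n-2]) = [2, 0.5000+2.5981i, 0.5000-2.5981i]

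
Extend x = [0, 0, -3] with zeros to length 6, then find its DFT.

Original 3-point DFT: [-3, 1.5000-2.5981i, 1.5000+2.5981i]
Zero-padded 6-point DFT provides frequency interpolation.

DFT_6([x, 0, ...]) = [-3, 1.5000+2.5981i, 1.5000-2.5981i, -3, 1.5000+2.5981i, 1.5000-2.5981i]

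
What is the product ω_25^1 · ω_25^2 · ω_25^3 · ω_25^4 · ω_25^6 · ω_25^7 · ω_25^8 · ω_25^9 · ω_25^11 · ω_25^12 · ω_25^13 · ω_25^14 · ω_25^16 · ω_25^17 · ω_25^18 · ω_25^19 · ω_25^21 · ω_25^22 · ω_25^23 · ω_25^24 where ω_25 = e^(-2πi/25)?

The primitive 25th roots of unity are ω_25^k for k coprime to 25: k ∈ {1, 2, 3, 4, 6, 7, 8, 9, 11, 12, 13, 14, 16, 17, 18, 19, 21, 22, 23, 24}
Their product equals the constant term of the cyclotomic polynomial Φ_25(x) up to sign.
For n ≥ 3, the product of all primitive nth roots of unity is 1. (For n=1 it is 1; for n=2 it is -1.)

1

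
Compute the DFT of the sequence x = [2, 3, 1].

X[k] = Σ(n=0 to 2) x[n] · ω_3^(nk)
where ω_3 = e^(-2πi/3)

Computing each X[k]:
X[0] = 6
X[1] = -1.7321i
X[2] = 1.7321i

X = [6, -1.7321i, 1.7321i]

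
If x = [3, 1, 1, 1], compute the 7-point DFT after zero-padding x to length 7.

Original 4-point DFT: [6, 2, 2, 2]
Zero-padded 7-point DFT provides frequency interpolation.

DFT_7([x, 0, ...]) = [6, 2.5000-2.1906i, 2.5000+0.2408i, 2.5000-0.6270i, 2.5000+0.6270i, 2.5000-0.2408i, 2.5000+2.1906i]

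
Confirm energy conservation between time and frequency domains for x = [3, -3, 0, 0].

Time domain:
Σ|x[n]|² = |3|² + |-3|² + |0|² + |0|² = 18.0000

Frequency domain:
(1/4)Σ|X[k]|² = (1/4)(|0|² + |3+3i|² + |6|² + |3-3i|²) = (1/4)·72.0000 = 18.0000

Both sides agree, confirming Parseval's theorem.

Σ|x[n]|² = (1/N)Σ|X[k]|² = 18.0000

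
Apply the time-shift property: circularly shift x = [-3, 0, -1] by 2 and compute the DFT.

Time shift by 2: X_shifted[k] = ω_3^(2k) · X[k]
Shifted x = [0, -1, -3]

DFT(x[n-2]) = [-4, 2.0000-1.7321i, 2.0000+1.7321i]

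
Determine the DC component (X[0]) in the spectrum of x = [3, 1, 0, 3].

X[0] = Σ(n=0 to 3) x[n] · ω_4^0 = Σ x[n]
= (3) + (1) + (0) + (3)

X[0] = 7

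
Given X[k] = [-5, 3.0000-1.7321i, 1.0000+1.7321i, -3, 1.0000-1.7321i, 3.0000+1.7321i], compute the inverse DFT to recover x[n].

x[n] = (1/6) Σ(k=0 to 5) X[k] · e^(2πikn/6)

Computing each x[n]:
x[0] = 0
x[1] = 0
x[2] = -1
x[3] = -1
x[4] = -3
x[5] = 0

x = [0, 0, -1, -1, -3, 0]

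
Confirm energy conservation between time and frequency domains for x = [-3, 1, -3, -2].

Time domain:
Σ|x[n]|² = |-3|² + |1|² + |-3|² + |-2|² = 23.0000

Frequency domain:
(1/4)Σ|X[k]|² = (1/4)(|-7|² + |-3i|² + |-5|² + |3i|²) = (1/4)·92.0000 = 23.0000

Both sides agree, confirming Parseval's theorem.

Σ|x[n]|² = (1/N)Σ|X[k]|² = 23.0000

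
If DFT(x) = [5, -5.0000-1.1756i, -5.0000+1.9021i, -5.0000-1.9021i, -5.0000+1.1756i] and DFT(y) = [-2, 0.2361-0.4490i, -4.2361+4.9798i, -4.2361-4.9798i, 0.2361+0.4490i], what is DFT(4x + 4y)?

By linearity: DFT(4x + 4y) = 4·DFT(x) + 4·DFT(y)
= 4·[5, -5.0000-1.1756i, -5.0000+1.9021i, -5.0000-1.9021i, -5.0000+1.1756i] + 4·[-2, 0.2361-0.4490i, -4.2361+4.9798i, -4.2361-4.9798i, 0.2361+0.4490i]

Computing element-wise:
Z[0] = 4·(5) + 4·(-2) = 12
Z[1] = 4·(-5.0000-1.1756i) + 4·(0.2361-0.4490i) = -19.0556-6.4984i
Z[2] = 4·(-5.0000+1.9021i) + 4·(-4.2361+4.9798i) = -36.9444+27.5276i
Z[3] = 4·(-5.0000-1.9021i) + 4·(-4.2361-4.9798i) = -36.9444-27.5276i
Z[4] = 4·(-5.0000+1.1756i) + 4·(0.2361+0.4490i) = -19.0556+6.4984i

DFT(4x + 4y) = 4·X + 4·Y = [12, -19.0556-6.4984i, -36.9444+27.5276i, -36.9444-27.5276i, -19.0556+6.4984i]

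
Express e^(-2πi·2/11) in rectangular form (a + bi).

ω_11^2 = e^(-2πi·2/11)
= cos(-2π·2/11) + i·sin(-2π·2/11)
= cos(-4π/11) + i·sin(-4π/11)

ω_11^2 = cos(-4π/11) + i·sin(-4π/11) = 0.4154-0.9096i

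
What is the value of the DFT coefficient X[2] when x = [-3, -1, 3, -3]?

X[2] = Σ(n=0 to 3) x[n] · ω_4^(2n) where ω_4 = e^(-2πi/4)
= (-3)·ω_4^0 + (-1)·ω_4^2 + (3)·ω_4^4 + (-3)·ω_4^6

X[2] = 4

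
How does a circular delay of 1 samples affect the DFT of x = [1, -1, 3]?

Time shift by 1: X_shifted[k] = ω_3^(1k) · X[k]
Shifted x = [3, 1, -1]

DFT(x[n-1]) = [3, 3.0000-1.7321i, 3.0000+1.7321i]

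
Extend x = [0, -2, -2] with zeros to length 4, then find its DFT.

Original 3-point DFT: [-4, 2, 2]
Zero-padded 4-point DFT provides frequency interpolation.

DFT_4([x, 0, ...]) = [-4, 2+2i, 0, 2-2i]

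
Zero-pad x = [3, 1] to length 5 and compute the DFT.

Original 2-point DFT: [4, 2]
Zero-padded 5-point DFT provides frequency interpolation.

DFT_5([x, 0, ...]) = [4, 3.3090-0.9511i, 2.1910-0.5878i, 2.1910+0.5878i, 3.3090+0.9511i]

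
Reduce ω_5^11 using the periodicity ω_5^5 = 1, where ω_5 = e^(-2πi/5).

Since ω_5^5 = 1, powers reduce modulo 5.
11 mod 5 = 1
So ω_5^11 = ω_5^1 = e^(-2πi·1/5)

ω_5^11 = ω_5^1 = 0.3090-0.9511i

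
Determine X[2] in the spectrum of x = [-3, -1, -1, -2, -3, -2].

X[2] = Σ(n=0 to 5) x[n] · ω_6^(2n) where ω_6 = e^(-2πi/6)
= (-3)·ω_6^0 + (-1)·ω_6^2 + (-1)·ω_6^4 + (-2)·ω_6^6 + (-3)·ω_6^8 + (-2)·ω_6^10

X[2] = -1.5000+0.8660i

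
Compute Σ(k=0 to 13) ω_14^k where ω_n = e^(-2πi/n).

Sum of all nth roots of unity equals 0 for n > 1 (geometric series with r ≠ 1).

0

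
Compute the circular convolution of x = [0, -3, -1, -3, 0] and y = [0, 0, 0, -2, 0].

(x ⊛ y)[n] = Σ(m=0 to 4) x[m] · y[(n-m) mod 5]

Computing each output sample:
(x ⊛ y)[0] = 2
(x ⊛ y)[1] = 6
(x ⊛ y)[2] = 0
(x ⊛ y)[3] = 0
(x ⊛ y)[4] = 6

x ⊛ y = [2, 6, 0, 0, 6]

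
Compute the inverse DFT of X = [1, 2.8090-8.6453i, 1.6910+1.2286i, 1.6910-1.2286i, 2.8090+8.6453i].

x[n] = (1/5) Σ(k=0 to 4) X[k] · e^(2πikn/5)

Computing each x[n]:
x[0] = 2
x[1] = 3
x[2] = 2
x[3] = -3
x[4] = -3

x = [2, 3, 2, -3, -3]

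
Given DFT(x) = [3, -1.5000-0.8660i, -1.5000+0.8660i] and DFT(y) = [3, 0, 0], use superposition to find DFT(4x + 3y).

By linearity: DFT(4x + 3y) = 4·DFT(x) + 3·DFT(y)
= 4·[3, -1.5000-0.8660i, -1.5000+0.8660i] + 3·[3, 0, 0]

Computing element-wise:
Z[0] = 4·(3) + 3·(3) = 21
Z[1] = 4·(-1.5000-0.8660i) + 3·(0) = -6.0000-3.4640i
Z[2] = 4·(-1.5000+0.8660i) + 3·(0) = -6.0000+3.4640i

DFT(4x + 3y) = 4·X + 3·Y = [21, -6.0000-3.4640i, -6.0000+3.4640i]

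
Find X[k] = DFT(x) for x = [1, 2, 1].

X[k] = Σ(n=0 to 2) x[n] · ω_3^(nk)
where ω_3 = e^(-2πi/3)

Computing each X[k]:
X[0] = 4
X[1] = -0.5000-0.8660i
X[2] = -0.5000+0.8660i

X = [4, -0.5000-0.8660i, -0.5000+0.8660i]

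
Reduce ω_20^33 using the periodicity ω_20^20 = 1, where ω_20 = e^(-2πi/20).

Since ω_20^20 = 1, powers reduce modulo 20.
33 mod 20 = 13
So ω_20^33 = ω_20^13 = e^(-2πi·13/20)

ω_20^33 = ω_20^13 = -0.5878+0.8090i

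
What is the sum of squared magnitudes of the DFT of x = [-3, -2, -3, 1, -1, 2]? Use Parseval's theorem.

Parseval: Σ|x[n]|² = (1/N)Σ|X[k]|², so Σ|X[k]|² = N·Σ|x[n]|² = 6·28.0000

Σ|X[k]|² = N·Σ|x[n]|² = 6·28.0000 = 168.0000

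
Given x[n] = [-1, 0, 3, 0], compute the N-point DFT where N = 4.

X[k] = Σ(n=0 to 3) x[n] · ω_4^(nk)
where ω_4 = e^(-2πi/4)

Computing each X[k]:
X[0] = 2
X[1] = -4
X[2] = 2
X[3] = -4

X = [2, -4, 2, -4]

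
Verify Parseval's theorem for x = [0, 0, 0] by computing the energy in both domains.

Time domain:
Σ|x[n]|² = |0|² + |0|² + |0|² = 0.0000

Frequency domain:
(1/3)Σ|X[k]|² = (1/3)(|0|² + |0|² + |0|²) = (1/3)·0.0000 = 0.0000

Both sides agree, confirming Parseval's theorem.

Σ|x[n]|² = (1/N)Σ|X[k]|² = 0.0000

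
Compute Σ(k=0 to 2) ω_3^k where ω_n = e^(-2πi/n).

Sum of all nth roots of unity equals 0 for n > 1 (geometric series with r ≠ 1).

0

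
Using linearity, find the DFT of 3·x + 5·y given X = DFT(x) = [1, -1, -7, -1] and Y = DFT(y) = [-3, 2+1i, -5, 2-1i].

By linearity: DFT(3x + 5y) = 3·DFT(x) + 5·DFT(y)
= 3·[1, -1, -7, -1] + 5·[-3, 2+1i, -5, 2-1i]

Computing element-wise:
Z[0] = 3·(1) + 5·(-3) = -12
Z[1] = 3·(-1) + 5·(2+1i) = 7+5i
Z[2] = 3·(-7) + 5·(-5) = -46
Z[3] = 3·(-1) + 5·(2-1i) = 7-5i

DFT(3x + 5y) = 3·X + 5·Y = [-12, 7+5i, -46, 7-5i]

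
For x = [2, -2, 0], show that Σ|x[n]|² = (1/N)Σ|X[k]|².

Time domain:
Σ|x[n]|² = |2|² + |-2|² + |0|² = 8.0000

Frequency domain:
(1/3)Σ|X[k]|² = (1/3)(|0|² + |3.0000+1.7321i|² + |3.0000-1.7321i|²) = (1/3)·24.0000 = 8.0000

Both sides agree, confirming Parseval's theorem.

Σ|x[n]|² = (1/N)Σ|X[k]|² = 8.0000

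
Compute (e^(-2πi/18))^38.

Since ω_18^18 = 1, powers reduce modulo 18.
38 mod 18 = 2
So ω_18^38 = ω_18^2 = e^(-2πi·2/18)

ω_18^38 = ω_18^2 = 0.7660-0.6428i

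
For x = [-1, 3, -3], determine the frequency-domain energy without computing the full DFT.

Parseval: Σ|x[n]|² = (1/N)Σ|X[k]|², so Σ|X[k]|² = N·Σ|x[n]|² = 3·19.0000

Σ|X[k]|² = N·Σ|x[n]|² = 3·19.0000 = 57.0000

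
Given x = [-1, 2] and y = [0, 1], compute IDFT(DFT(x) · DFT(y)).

(x ⊛ y)[n] = Σ(m=0 to 1) x[m] · y[(n-m) mod 2]

Computing each output sample:
(x ⊛ y)[0] = 2
(x ⊛ y)[1] = -1

x ⊛ y = [2, -1]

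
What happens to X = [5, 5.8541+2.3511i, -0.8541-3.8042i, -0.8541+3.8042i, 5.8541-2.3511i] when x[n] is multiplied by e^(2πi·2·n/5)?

Modulation property: DFT(ω_5^(-2n)·x[n]) = X[(k-2) mod 5], so circularly shift X by 2 positions.

X[k-2] = [-0.8541+3.8042i, 5.8541-2.3511i, 5, 5.8541+2.3511i, -0.8541-3.8042i]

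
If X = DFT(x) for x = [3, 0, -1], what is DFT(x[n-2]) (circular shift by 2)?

Time shift by 2: X_shifted[k] = ω_3^(2k) · X[k]
Shifted x = [0, -1, 3]

DFT(x[n-2]) = [2, -1.0000+3.4641i, -1.0000-3.4641i]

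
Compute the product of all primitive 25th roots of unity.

The primitive 25th roots of unity are ω_25^k for k coprime to 25: k ∈ {1, 2, 3, 4, 6, 7, 8, 9, 11, 12, 13, 14, 16, 17, 18, 19, 21, 22, 23, 24}
Their product equals the constant term of the cyclotomic polynomial Φ_25(x) up to sign.
For n ≥ 3, the product of all primitive nth roots of unity is 1. (For n=1 it is 1; for n=2 it is -1.)

1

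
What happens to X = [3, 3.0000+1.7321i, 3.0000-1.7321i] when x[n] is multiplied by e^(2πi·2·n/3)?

Modulation property: DFT(ω_3^(-2n)·x[n]) = X[(k-2) mod 3], so circularly shift X by 2 positions.

X[k-2] = [3.0000+1.7321i, 3.0000-1.7321i, 3]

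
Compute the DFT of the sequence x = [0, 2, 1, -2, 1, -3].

X[k] = Σ(n=0 to 5) x[n] · ω_6^(nk)
where ω_6 = e^(-2πi/6)

Computing each X[k]:
X[0] = -1
X[1] = 0.5000-4.3301i
X[2] = -2.5000-4.3301i
X[3] = 5
X[4] = -2.5000+4.3301i
X[5] = 0.5000+4.3301i

X = [-1, 0.5000-4.3301i, -2.5000-4.3301i, 5, -2.5000+4.3301i, 0.5000+4.3301i]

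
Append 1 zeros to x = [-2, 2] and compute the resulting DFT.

Original 2-point DFT: [0, -4]
Zero-padded 3-point DFT provides frequency interpolation.

DFT_3([x, 0, ...]) = [0, -3.0000-1.7321i, -3.0000+1.7321i]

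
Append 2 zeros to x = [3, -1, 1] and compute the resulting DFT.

Original 3-point DFT: [3, 3.0000+1.7321i, 3.0000-1.7321i]
Zero-padded 5-point DFT provides frequency interpolation.

DFT_5([x, 0, ...]) = [3, 1.8820+0.3633i, 4.1180+1.5388i, 4.1180-1.5388i, 1.8820-0.3633i]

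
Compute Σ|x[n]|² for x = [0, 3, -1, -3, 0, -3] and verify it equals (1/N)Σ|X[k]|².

Time domain:
Σ|x[n]|² = |0|² + |3|² + |-1|² + |-3|² + |0|² + |-3|² = 28.0000

Frequency domain:
(1/6)Σ|X[k]|² = (1/6)(|-4|² + |3.5000-4.3301i|² + |-2.5000-6.0622i|² + |2|² + |-2.5000+6.0622i|² + |3.5000+4.3301i|²) = (1/6)·168.0000 = 28.0000

Both sides agree, confirming Parseval's theorem.

Σ|x[n]|² = (1/N)Σ|X[k]|² = 28.0000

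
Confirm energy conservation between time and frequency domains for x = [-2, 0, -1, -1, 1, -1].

Time domain:
Σ|x[n]|² = |-2|² + |0|² + |-1|² + |-1|² + |1|² + |-1|² = 8.0000

Frequency domain:
(1/6)Σ|X[k]|² = (1/6)(|-4|² + |-1.5000+0.8660i|² + |-2.5000-2.5981i|² + |0|² + |-2.5000+2.5981i|² + |-1.5000-0.8660i|²) = (1/6)·48.0000 = 8.0000

Both sides agree, confirming Parseval's theorem.

Σ|x[n]|² = (1/N)Σ|X[k]|² = 8.0000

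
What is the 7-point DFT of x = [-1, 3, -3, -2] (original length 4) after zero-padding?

Original 4-point DFT: [-3, 2-5i, -5, 2+5i]
Zero-padded 7-point DFT provides frequency interpolation.

DFT_7([x, 0, ...]) = [-3, 3.3400+1.4471i, -0.2116-5.7901i, -5.1283-1.6973i, -5.1283+1.6973i, -0.2116+5.7901i, 3.3400-1.4471i]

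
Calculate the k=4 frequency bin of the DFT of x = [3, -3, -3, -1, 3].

X[4] = Σ(n=0 to 4) x[n] · ω_5^(4n) where ω_5 = e^(-2πi/5)
= (3)·ω_5^0 + (-3)·ω_5^4 + (-3)·ω_5^8 + (-1)·ω_5^12 + (3)·ω_5^16

X[4] = 6.2361-6.8819i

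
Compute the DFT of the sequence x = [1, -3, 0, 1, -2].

X[k] = Σ(n=0 to 4) x[n] · ω_5^(nk)
where ω_5 = e^(-2πi/5)

Computing each X[k]:
X[0] = -3
X[1] = -1.3541+1.5388i
X[2] = 5.3541-0.3633i
X[3] = 5.3541+0.3633i
X[4] = -1.3541-1.5388i

X = [-3, -1.3541+1.5388i, 5.3541-0.3633i, 5.3541+0.3633i, -1.3541-1.5388i]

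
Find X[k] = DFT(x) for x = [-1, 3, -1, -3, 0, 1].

X[k] = Σ(n=0 to 5) x[n] · ω_6^(nk)
where ω_6 = e^(-2πi/6)

Computing each X[k]:
X[0] = -1
X[1] = 4.5000-0.8660i
X[2] = -5.5000-2.5981i
X[3] = -3
X[4] = -5.5000+2.5981i
X[5] = 4.5000+0.8660i

X = [-1, 4.5000-0.8660i, -5.5000-2.5981i, -3, -5.5000+2.5981i, 4.5000+0.8660i]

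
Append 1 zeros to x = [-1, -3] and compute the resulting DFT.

Original 2-point DFT: [-4, 2]
Zero-padded 3-point DFT provides frequency interpolation.

DFT_3([x, 0, ...]) = [-4, 0.5000+2.5981i, 0.5000-2.5981i]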